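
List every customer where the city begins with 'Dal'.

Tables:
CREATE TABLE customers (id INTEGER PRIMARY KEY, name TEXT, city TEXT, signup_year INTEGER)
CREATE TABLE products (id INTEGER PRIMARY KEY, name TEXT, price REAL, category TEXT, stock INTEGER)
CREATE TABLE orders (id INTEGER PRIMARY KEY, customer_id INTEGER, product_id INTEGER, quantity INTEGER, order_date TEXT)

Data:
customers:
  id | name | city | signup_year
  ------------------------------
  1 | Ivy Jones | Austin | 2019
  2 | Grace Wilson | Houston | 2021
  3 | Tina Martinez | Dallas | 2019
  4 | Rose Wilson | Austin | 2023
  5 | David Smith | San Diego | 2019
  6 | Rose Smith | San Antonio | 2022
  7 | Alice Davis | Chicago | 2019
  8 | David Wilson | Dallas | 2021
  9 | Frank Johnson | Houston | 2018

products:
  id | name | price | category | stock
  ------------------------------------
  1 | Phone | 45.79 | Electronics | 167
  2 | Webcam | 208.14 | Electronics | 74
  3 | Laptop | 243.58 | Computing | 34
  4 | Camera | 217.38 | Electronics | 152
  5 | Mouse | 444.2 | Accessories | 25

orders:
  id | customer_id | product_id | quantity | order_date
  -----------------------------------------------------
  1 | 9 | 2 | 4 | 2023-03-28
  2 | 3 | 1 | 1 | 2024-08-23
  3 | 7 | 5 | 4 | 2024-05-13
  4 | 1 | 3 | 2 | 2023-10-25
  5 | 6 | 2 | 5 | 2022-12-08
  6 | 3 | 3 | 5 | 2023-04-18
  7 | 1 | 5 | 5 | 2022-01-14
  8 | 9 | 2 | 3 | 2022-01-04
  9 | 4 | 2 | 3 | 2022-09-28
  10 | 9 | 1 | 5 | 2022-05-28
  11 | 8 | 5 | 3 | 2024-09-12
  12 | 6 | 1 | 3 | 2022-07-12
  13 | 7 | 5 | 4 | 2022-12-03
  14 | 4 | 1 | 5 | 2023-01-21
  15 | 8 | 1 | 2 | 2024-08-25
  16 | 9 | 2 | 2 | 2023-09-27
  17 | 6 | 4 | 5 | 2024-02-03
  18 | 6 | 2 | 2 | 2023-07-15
SELECT name, city FROM customers WHERE city LIKE 'Dal%'

Execution result:
name | city
Tina Martinez | Dallas
David Wilson | Dallas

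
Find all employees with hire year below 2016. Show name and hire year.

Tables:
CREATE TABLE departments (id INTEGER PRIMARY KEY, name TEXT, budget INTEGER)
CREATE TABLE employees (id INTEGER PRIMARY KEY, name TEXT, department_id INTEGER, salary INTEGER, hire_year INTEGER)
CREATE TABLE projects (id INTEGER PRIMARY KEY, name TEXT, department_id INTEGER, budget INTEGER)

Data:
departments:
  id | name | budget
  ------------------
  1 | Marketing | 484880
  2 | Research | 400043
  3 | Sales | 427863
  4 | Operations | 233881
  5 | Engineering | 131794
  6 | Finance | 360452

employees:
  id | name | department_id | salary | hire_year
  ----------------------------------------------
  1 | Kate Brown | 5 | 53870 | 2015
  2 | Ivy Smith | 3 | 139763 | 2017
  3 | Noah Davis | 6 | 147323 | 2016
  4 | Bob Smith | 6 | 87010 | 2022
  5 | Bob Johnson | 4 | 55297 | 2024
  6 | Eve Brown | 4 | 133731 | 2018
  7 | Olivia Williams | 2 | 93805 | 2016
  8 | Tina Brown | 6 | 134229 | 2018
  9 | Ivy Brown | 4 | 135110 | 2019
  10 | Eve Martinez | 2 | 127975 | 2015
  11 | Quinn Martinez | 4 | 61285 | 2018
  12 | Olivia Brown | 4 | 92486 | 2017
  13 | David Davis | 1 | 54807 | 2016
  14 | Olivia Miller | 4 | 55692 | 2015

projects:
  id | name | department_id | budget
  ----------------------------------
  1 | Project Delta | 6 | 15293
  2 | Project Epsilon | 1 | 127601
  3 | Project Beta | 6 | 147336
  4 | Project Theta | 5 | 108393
SELECT name, hire_year FROM employees WHERE hire_year < 2016

Execution result:
name | hire_year
Kate Brown | 2015
Eve Martinez | 2015
Olivia Miller | 2015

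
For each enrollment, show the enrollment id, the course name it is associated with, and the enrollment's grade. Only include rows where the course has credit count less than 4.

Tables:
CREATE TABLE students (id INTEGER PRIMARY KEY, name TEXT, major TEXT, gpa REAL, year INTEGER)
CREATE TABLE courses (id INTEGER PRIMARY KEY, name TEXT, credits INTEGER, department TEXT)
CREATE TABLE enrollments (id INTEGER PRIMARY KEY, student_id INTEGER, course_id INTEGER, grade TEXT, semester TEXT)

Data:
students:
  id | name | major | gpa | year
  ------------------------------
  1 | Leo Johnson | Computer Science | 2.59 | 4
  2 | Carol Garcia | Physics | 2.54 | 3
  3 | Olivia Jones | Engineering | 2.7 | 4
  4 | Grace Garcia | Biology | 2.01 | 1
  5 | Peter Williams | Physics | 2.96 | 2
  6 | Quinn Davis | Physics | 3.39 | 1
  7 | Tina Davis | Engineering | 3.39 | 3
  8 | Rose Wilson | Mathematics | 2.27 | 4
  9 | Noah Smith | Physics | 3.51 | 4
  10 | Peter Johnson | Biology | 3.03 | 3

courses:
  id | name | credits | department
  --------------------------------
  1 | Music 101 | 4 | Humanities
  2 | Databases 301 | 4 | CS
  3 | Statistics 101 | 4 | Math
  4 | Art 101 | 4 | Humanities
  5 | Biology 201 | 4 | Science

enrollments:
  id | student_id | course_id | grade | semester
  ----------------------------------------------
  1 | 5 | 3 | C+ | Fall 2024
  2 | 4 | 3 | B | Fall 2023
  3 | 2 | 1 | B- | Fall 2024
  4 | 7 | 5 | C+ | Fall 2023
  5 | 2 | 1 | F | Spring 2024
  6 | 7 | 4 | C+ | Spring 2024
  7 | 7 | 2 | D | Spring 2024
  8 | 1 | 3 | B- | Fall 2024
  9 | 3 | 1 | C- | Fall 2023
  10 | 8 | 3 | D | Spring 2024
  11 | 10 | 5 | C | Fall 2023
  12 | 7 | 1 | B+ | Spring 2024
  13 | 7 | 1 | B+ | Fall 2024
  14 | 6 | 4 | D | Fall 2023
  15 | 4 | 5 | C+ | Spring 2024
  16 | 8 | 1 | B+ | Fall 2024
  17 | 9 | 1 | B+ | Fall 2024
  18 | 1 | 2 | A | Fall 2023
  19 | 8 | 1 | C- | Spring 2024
SELECT c.id, p.name AS course, c.grade FROM enrollments c JOIN courses p ON c.course_id = p.id WHERE p.credits < 4

Execution result:
(no rows)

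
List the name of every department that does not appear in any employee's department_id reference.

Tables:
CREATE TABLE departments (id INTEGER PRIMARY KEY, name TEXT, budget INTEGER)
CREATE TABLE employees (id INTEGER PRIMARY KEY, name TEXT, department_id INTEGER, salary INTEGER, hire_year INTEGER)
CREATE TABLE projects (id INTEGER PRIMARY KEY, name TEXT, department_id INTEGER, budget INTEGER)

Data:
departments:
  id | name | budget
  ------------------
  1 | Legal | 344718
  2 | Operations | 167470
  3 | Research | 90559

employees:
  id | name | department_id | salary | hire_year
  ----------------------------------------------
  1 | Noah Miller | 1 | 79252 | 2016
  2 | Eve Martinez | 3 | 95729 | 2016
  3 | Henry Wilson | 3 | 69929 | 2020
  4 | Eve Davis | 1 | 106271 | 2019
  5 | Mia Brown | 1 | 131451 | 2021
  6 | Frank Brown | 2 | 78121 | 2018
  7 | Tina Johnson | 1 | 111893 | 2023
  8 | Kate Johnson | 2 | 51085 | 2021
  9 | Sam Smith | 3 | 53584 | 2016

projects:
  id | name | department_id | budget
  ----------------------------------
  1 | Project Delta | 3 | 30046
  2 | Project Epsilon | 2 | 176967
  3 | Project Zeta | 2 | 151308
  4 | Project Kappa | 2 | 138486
SELECT p.name FROM departments p LEFT JOIN employees c ON c.department_id = p.id WHERE c.id IS NULL

Execution result:
(no rows)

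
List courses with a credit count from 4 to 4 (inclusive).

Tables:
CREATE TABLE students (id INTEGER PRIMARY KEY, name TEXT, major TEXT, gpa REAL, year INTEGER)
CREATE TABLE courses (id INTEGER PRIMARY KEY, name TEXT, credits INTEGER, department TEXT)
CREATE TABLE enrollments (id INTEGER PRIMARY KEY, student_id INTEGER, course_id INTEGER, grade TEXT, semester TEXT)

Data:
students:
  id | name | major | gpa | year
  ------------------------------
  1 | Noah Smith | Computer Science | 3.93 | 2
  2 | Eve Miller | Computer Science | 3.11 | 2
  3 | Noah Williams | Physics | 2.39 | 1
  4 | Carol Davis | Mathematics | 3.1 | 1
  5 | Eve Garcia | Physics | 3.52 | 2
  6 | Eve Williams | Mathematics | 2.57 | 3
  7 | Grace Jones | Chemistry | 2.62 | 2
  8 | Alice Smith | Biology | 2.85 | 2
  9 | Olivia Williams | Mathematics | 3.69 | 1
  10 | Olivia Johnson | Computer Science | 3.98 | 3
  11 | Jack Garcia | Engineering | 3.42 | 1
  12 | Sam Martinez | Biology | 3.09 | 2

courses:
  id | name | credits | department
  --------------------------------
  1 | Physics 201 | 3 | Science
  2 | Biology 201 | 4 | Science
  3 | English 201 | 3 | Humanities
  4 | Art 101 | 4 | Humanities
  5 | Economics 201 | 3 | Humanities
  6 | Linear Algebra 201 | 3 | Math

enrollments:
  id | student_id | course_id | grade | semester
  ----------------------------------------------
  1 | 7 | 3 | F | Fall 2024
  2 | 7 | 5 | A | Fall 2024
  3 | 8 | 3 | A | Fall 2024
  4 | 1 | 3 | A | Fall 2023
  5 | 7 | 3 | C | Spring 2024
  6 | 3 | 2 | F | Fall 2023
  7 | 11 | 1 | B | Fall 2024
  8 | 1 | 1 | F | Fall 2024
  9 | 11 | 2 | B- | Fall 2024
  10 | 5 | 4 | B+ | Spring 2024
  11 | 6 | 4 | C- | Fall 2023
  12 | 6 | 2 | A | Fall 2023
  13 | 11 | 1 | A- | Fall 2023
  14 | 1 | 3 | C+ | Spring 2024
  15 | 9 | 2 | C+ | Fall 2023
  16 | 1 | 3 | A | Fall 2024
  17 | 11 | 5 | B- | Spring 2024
SELECT name, credits FROM courses WHERE credits BETWEEN 4 AND 4

Execution result:
name | credits
Biology 201 | 4
Art 101 | 4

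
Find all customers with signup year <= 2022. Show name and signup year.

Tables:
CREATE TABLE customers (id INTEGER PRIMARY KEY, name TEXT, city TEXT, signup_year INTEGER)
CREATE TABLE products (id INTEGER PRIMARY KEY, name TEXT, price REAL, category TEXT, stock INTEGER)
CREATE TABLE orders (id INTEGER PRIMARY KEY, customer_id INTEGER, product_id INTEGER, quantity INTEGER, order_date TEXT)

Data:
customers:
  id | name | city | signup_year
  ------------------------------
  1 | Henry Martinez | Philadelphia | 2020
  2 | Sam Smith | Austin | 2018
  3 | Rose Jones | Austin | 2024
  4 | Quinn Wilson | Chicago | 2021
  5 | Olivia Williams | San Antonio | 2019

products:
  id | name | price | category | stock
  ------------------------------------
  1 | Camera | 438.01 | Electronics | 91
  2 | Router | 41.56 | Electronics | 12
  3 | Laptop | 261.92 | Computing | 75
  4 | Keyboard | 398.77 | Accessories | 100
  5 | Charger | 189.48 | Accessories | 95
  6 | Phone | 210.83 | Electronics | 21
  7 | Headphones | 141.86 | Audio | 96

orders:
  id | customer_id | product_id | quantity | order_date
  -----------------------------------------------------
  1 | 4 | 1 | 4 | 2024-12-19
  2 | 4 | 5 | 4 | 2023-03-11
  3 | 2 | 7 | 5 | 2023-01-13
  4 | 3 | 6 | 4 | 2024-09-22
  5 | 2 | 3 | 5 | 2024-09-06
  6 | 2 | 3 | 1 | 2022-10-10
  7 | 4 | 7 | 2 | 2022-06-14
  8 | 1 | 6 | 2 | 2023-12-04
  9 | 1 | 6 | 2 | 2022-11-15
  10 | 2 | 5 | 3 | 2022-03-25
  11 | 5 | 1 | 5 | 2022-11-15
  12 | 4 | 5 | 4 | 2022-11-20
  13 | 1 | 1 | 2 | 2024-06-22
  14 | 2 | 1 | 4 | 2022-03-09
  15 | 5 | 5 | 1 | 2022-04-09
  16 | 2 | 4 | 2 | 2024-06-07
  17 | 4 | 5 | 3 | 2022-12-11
SELECT name, signup_year FROM customers WHERE signup_year <= 2022

Execution result:
name | signup_year
Henry Martinez | 2020
Sam Smith | 2018
Quinn Wilson | 2021
Olivia Williams | 2019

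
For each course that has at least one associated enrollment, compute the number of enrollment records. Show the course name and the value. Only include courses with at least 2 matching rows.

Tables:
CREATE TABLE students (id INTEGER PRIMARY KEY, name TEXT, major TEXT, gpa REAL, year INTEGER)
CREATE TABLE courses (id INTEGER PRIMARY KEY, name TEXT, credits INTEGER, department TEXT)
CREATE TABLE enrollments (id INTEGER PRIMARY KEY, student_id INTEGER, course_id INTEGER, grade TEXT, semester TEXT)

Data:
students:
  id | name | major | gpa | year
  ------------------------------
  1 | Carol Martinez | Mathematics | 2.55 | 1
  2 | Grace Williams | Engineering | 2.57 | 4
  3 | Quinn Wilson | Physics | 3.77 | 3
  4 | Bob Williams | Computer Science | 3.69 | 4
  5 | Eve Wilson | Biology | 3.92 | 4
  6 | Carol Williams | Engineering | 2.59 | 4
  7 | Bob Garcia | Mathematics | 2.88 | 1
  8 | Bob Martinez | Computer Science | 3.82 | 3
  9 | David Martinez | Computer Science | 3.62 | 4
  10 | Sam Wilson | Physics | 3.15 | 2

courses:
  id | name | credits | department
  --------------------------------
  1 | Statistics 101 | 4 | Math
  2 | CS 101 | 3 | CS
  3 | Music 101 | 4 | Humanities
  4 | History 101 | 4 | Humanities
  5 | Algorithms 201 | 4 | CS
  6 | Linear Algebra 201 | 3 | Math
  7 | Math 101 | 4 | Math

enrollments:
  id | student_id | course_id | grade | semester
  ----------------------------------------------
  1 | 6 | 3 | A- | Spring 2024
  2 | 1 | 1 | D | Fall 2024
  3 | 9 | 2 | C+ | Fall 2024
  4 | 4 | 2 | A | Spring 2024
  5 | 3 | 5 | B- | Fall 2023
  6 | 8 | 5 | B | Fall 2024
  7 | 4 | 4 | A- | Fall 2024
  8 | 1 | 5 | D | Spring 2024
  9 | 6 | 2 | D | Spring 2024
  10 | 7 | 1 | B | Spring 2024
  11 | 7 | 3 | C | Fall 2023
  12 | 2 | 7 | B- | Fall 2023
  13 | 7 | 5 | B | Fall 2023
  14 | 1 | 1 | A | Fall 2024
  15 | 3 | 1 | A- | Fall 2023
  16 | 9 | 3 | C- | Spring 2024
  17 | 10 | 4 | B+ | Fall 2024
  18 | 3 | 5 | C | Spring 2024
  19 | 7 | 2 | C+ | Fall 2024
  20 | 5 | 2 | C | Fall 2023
SELECT p.name, COUNT(*) AS n FROM enrollments c JOIN courses p ON c.course_id = p.id GROUP BY p.id, p.name HAVING COUNT(*) >= 2

Execution result:
name | n
Statistics 101 | 4
CS 101 | 5
Music 101 | 3
History 101 | 2
Algorithms 201 | 5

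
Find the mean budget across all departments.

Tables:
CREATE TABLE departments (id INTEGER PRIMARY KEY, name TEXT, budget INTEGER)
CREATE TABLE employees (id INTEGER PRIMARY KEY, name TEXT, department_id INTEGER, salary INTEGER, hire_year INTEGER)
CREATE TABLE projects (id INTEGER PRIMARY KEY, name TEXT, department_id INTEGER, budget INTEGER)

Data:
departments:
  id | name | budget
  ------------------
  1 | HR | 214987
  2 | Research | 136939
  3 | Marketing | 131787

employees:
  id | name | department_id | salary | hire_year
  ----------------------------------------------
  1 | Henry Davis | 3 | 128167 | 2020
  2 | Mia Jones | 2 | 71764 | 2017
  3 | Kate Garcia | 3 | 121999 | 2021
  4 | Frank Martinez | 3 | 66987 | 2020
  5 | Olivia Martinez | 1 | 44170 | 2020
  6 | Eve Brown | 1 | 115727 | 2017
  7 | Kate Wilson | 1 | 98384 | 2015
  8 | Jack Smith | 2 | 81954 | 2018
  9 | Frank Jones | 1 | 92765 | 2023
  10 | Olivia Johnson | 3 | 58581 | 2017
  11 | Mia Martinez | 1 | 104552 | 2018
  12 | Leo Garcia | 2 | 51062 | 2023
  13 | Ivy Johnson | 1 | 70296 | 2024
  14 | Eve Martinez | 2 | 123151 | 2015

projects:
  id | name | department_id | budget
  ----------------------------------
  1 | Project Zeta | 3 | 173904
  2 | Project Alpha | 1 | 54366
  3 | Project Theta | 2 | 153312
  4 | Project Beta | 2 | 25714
SELECT AVG(budget) FROM departments

Execution result:
161237.67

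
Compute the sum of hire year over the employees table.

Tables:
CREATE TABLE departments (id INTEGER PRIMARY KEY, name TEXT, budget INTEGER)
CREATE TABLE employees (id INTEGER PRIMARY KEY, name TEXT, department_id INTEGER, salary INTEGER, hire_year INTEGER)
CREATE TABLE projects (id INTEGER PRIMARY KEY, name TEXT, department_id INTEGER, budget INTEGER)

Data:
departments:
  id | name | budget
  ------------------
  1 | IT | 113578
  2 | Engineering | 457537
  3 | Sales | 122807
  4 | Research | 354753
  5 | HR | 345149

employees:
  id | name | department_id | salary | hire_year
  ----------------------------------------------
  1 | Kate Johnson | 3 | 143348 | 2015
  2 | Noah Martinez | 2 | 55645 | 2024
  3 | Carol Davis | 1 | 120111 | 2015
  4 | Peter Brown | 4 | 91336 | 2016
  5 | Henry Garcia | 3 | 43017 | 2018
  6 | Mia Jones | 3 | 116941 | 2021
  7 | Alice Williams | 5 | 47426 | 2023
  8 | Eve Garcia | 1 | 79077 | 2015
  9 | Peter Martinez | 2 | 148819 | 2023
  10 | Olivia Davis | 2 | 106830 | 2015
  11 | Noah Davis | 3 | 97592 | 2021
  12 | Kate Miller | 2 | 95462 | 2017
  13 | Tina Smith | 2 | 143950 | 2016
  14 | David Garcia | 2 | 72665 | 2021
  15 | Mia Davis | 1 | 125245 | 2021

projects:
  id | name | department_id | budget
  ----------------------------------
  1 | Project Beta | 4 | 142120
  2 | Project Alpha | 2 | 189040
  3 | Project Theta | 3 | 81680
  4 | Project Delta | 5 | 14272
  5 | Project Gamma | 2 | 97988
SELECT SUM(hire_year) FROM employees

Execution result:
30281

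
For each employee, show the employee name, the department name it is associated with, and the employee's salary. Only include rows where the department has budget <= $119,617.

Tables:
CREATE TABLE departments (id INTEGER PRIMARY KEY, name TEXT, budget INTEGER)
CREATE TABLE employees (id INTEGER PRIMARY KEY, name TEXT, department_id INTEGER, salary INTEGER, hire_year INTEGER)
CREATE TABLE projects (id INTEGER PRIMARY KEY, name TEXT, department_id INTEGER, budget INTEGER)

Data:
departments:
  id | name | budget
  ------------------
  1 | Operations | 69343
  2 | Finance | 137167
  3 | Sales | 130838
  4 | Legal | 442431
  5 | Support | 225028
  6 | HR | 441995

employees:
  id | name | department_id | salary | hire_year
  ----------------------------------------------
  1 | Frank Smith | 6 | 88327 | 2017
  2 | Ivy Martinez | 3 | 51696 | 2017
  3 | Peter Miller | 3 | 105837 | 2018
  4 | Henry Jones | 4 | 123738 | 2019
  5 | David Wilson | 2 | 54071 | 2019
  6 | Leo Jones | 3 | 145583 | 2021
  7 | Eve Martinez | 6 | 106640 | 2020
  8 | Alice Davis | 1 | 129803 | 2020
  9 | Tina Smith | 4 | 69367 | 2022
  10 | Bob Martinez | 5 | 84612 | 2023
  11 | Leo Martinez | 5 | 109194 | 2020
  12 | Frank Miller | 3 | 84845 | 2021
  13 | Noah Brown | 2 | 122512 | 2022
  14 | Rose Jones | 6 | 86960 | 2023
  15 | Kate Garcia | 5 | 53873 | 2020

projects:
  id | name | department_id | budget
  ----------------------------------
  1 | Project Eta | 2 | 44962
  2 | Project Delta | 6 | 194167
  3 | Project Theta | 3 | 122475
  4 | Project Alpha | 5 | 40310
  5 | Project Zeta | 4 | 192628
SELECT c.name, p.name AS department, c.salary FROM employees c JOIN departments p ON c.department_id = p.id WHERE p.budget <= 119617

Execution result:
name | department | salary
Alice Davis | Operations | 129803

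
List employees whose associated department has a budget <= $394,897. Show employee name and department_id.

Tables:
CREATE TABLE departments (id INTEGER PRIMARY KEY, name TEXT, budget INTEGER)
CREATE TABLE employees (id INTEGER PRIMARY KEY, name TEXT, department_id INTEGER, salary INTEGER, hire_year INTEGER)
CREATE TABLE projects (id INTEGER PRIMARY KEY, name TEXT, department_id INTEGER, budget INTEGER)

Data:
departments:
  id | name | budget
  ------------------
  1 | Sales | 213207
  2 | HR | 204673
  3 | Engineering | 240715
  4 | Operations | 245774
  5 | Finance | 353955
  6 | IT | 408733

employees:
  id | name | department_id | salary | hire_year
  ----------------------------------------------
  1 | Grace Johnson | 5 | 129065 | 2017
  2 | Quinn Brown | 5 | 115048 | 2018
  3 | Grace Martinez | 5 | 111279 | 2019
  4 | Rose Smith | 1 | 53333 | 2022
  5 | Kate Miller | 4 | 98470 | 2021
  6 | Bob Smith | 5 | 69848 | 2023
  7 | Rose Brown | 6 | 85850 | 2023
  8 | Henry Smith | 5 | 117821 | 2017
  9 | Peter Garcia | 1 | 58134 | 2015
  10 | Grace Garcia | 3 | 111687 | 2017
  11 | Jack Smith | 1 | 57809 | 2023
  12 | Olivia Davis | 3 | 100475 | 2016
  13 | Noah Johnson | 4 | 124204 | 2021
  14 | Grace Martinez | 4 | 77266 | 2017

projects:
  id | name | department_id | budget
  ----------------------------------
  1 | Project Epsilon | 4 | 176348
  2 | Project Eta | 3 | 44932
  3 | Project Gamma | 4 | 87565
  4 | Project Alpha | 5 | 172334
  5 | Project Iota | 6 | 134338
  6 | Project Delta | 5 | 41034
SELECT name, department_id FROM employees WHERE department_id IN (SELECT id FROM departments WHERE budget <= 394897)

Execution result:
name | department_id
Grace Johnson | 5
Quinn Brown | 5
Grace Martinez | 5
Rose Smith | 1
Kate Miller | 4
Bob Smith | 5
Henry Smith | 5
Peter Garcia | 1
Grace Garcia | 3
Jack Smith | 1
Olivia Davis | 3
Noah Johnson | 4
Grace Martinez | 4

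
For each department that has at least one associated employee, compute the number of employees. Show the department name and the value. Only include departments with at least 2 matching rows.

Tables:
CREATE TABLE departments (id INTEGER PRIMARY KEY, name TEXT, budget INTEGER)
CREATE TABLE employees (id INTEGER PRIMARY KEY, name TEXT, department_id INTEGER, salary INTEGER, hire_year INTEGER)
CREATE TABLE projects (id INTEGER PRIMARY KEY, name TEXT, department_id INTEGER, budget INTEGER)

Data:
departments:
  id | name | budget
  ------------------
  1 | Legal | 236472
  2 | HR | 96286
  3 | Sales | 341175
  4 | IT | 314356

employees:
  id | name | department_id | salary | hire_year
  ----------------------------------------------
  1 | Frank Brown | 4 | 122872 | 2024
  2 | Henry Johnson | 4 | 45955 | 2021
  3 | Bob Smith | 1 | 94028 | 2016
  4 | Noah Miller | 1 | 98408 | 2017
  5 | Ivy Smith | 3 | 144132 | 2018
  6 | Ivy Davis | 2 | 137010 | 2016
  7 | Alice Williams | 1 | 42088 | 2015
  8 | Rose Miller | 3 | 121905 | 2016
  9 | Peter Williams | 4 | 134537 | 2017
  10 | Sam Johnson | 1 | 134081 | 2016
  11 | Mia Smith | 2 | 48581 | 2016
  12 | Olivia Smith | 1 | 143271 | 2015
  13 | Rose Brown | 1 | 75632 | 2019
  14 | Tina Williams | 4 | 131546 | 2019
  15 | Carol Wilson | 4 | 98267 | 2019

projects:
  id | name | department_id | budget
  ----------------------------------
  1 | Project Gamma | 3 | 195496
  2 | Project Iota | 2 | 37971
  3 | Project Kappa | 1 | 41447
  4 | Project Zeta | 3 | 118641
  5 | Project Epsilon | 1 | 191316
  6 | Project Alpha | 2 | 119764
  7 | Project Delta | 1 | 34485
SELECT p.name, COUNT(*) AS n FROM employees c JOIN departments p ON c.department_id = p.id GROUP BY p.id, p.name HAVING COUNT(*) >= 2

Execution result:
name | n
Legal | 6
HR | 2
Sales | 2
IT | 5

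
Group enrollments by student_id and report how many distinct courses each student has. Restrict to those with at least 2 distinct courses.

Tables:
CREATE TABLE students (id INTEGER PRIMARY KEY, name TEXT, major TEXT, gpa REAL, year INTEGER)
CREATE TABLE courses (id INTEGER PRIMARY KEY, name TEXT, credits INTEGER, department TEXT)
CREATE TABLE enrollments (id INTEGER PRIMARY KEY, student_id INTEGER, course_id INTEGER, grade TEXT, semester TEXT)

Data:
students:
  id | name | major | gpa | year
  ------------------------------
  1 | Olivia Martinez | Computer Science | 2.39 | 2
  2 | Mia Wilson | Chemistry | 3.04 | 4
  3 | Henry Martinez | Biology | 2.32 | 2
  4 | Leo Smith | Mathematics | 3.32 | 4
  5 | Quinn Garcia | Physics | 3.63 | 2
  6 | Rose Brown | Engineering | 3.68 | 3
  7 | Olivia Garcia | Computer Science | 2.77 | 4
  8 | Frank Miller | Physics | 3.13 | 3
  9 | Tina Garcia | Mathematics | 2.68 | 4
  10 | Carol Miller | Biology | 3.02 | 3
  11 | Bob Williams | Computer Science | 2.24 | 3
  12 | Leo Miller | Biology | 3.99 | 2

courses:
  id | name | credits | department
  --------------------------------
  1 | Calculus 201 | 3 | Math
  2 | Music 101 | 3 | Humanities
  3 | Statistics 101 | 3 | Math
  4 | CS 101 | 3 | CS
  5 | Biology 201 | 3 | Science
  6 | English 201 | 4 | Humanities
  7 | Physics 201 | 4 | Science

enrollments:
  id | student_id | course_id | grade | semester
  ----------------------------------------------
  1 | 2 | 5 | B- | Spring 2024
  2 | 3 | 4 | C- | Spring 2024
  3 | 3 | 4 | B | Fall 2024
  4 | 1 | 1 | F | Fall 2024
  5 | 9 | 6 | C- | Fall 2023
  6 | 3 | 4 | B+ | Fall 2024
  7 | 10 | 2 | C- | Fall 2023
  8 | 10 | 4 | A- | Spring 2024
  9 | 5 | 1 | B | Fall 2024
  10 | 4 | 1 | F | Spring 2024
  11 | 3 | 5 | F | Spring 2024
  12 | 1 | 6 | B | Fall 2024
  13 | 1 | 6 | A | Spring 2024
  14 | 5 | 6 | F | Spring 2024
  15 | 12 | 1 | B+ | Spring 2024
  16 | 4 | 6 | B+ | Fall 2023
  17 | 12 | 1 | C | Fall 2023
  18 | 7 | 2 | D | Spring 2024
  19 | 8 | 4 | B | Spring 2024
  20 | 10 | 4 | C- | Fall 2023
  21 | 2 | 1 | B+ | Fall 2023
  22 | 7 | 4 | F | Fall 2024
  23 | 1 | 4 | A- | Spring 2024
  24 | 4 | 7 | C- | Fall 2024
SELECT student_id, COUNT(DISTINCT course_id) AS distinct_course_count FROM enrollments GROUP BY student_id HAVING COUNT(DISTINCT course_id) >= 2

Execution result:
student_id | distinct_course_count
1 | 3
2 | 2
3 | 2
4 | 3
5 | 2
7 | 2
10 | 2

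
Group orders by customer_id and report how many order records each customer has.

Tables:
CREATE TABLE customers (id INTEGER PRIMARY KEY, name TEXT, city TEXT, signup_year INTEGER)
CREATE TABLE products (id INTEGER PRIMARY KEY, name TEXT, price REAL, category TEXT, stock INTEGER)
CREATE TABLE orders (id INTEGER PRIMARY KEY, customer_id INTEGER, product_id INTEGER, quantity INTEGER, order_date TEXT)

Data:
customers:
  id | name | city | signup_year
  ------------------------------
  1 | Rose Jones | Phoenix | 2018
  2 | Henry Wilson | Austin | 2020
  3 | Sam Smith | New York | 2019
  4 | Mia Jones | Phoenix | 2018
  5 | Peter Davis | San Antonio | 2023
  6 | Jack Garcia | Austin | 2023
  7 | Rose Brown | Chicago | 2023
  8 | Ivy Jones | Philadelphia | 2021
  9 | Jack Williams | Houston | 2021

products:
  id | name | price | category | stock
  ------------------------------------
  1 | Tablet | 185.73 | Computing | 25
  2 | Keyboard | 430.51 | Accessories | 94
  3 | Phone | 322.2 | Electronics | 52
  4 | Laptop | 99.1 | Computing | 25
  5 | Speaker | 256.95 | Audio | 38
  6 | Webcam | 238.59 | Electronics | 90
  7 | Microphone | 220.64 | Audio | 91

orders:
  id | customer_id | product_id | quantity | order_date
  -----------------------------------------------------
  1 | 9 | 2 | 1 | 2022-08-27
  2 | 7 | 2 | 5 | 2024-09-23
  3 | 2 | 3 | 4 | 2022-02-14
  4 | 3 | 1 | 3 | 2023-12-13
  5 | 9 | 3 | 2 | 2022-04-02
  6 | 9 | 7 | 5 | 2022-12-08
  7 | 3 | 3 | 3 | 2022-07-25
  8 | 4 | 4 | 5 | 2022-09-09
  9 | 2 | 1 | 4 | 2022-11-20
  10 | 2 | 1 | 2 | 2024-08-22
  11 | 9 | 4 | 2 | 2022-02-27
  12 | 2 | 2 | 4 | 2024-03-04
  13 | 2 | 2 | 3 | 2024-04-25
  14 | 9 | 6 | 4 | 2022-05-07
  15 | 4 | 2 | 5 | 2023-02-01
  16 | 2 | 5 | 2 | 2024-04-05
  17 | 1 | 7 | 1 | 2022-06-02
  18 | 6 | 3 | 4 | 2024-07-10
SELECT customer_id, COUNT(*) AS order_count FROM orders GROUP BY customer_id

Execution result:
customer_id | order_count
1 | 1
2 | 6
3 | 2
4 | 2
6 | 1
7 | 1
9 | 5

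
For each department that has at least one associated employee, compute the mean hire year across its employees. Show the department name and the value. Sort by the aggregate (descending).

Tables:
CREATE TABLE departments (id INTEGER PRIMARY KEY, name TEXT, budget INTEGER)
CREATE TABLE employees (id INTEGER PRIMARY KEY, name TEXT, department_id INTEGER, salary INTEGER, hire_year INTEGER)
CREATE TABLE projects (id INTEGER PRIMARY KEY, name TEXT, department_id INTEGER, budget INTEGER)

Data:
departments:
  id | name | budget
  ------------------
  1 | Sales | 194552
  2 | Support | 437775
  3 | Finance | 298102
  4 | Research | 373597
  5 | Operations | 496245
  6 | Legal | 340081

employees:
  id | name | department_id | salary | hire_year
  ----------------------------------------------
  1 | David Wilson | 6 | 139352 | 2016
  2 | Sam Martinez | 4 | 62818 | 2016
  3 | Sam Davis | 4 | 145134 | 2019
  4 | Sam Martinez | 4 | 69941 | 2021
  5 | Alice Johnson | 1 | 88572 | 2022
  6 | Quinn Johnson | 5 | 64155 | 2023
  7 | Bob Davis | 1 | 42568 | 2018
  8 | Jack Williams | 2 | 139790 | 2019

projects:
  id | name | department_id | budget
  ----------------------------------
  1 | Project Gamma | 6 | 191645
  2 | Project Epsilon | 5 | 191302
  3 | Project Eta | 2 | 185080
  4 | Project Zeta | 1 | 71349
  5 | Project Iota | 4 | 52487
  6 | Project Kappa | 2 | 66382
SELECT p.name, AVG(c.hire_year) AS avg_hire_year FROM employees c JOIN departments p ON c.department_id = p.id GROUP BY p.id, p.name ORDER BY avg_hire_year DESC

Execution result:
name | avg_hire_year
Operations | 2023.00
Sales | 2020.00
Support | 2019.00
Research | 2018.67
Legal | 2016.00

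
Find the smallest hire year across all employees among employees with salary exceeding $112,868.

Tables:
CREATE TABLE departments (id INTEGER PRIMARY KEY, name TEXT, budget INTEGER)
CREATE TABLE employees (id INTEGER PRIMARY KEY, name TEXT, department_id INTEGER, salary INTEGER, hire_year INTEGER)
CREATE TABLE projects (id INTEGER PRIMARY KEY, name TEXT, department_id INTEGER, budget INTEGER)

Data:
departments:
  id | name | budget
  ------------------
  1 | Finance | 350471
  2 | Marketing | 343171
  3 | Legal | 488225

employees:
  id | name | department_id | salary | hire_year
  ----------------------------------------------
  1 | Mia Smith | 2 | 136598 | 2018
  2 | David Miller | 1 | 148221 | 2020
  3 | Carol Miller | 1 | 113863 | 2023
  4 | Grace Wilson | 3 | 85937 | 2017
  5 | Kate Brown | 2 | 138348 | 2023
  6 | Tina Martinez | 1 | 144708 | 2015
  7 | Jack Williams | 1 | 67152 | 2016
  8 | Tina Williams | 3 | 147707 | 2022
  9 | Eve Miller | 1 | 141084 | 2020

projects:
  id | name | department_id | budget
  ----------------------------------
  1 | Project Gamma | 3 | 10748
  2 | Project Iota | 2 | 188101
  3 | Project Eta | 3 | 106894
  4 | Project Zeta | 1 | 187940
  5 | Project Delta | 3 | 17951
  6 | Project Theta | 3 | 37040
SELECT MIN(hire_year) FROM employees WHERE salary > 112868

Execution result:
2015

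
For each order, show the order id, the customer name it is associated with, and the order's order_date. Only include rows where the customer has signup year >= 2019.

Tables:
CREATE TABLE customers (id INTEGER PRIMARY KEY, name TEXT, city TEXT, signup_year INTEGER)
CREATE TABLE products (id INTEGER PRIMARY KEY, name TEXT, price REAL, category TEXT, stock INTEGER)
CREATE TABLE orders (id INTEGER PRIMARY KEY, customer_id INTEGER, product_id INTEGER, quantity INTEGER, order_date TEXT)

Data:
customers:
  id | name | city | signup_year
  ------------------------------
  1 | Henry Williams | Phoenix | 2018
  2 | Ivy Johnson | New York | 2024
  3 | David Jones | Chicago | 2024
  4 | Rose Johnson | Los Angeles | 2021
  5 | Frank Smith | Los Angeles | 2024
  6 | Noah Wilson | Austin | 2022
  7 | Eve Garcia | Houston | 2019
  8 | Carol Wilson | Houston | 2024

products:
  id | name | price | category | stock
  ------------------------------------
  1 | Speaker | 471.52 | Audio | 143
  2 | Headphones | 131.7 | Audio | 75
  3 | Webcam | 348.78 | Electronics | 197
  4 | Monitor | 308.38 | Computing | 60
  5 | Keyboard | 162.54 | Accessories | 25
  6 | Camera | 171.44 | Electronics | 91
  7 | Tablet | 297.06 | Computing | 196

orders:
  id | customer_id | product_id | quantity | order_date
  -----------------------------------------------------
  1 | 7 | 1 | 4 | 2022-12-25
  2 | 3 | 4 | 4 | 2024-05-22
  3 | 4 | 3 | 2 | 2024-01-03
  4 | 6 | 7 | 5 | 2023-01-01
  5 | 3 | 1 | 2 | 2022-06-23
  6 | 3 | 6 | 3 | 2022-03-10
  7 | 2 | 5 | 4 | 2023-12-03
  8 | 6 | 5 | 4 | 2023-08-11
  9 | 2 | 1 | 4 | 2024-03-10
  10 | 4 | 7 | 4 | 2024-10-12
SELECT c.id, p.name AS customer, c.order_date FROM orders c JOIN customers p ON c.customer_id = p.id WHERE p.signup_year >= 2019

Execution result:
id | customer | order_date
1 | Eve Garcia | 2022-12-25
2 | David Jones | 2024-05-22
3 | Rose Johnson | 2024-01-03
4 | Noah Wilson | 2023-01-01
5 | David Jones | 2022-06-23
6 | David Jones | 2022-03-10
7 | Ivy Johnson | 2023-12-03
8 | Noah Wilson | 2023-08-11
9 | Ivy Johnson | 2024-03-10
10 | Rose Johnson | 2024-10-12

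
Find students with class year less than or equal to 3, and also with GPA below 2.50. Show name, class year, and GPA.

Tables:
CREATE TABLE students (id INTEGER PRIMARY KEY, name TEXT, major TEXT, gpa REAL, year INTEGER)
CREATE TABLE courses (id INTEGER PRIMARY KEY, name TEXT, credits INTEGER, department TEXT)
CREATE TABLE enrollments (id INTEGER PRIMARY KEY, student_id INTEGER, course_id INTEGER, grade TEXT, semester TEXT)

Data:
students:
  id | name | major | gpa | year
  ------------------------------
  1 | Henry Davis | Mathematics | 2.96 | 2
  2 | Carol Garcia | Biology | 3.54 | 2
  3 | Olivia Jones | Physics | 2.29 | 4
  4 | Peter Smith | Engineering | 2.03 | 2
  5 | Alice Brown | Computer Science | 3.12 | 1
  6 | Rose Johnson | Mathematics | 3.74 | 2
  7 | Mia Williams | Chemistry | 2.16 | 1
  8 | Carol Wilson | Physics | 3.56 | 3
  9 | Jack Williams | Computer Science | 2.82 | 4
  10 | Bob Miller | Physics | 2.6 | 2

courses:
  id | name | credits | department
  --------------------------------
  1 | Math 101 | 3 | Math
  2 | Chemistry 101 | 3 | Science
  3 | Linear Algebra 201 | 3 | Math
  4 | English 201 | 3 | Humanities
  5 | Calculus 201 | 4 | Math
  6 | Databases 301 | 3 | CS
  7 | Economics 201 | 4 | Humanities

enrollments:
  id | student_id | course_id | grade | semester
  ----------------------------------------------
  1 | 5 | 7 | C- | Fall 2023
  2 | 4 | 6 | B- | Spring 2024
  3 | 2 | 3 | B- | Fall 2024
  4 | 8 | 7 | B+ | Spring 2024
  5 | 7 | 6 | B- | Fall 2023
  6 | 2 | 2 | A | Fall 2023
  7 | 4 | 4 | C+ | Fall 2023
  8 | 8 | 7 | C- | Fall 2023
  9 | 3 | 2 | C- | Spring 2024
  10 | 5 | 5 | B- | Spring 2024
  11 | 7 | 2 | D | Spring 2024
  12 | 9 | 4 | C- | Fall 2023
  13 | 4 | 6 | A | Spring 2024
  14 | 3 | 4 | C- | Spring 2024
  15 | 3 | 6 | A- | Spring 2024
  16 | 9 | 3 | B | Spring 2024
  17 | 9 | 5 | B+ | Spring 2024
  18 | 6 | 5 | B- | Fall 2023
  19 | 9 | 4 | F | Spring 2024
SELECT name, year, gpa FROM students WHERE year <= 3 AND gpa < 2.5

Execution result:
name | year | gpa
Peter Smith | 2 | 2.03
Mia Williams | 1 | 2.16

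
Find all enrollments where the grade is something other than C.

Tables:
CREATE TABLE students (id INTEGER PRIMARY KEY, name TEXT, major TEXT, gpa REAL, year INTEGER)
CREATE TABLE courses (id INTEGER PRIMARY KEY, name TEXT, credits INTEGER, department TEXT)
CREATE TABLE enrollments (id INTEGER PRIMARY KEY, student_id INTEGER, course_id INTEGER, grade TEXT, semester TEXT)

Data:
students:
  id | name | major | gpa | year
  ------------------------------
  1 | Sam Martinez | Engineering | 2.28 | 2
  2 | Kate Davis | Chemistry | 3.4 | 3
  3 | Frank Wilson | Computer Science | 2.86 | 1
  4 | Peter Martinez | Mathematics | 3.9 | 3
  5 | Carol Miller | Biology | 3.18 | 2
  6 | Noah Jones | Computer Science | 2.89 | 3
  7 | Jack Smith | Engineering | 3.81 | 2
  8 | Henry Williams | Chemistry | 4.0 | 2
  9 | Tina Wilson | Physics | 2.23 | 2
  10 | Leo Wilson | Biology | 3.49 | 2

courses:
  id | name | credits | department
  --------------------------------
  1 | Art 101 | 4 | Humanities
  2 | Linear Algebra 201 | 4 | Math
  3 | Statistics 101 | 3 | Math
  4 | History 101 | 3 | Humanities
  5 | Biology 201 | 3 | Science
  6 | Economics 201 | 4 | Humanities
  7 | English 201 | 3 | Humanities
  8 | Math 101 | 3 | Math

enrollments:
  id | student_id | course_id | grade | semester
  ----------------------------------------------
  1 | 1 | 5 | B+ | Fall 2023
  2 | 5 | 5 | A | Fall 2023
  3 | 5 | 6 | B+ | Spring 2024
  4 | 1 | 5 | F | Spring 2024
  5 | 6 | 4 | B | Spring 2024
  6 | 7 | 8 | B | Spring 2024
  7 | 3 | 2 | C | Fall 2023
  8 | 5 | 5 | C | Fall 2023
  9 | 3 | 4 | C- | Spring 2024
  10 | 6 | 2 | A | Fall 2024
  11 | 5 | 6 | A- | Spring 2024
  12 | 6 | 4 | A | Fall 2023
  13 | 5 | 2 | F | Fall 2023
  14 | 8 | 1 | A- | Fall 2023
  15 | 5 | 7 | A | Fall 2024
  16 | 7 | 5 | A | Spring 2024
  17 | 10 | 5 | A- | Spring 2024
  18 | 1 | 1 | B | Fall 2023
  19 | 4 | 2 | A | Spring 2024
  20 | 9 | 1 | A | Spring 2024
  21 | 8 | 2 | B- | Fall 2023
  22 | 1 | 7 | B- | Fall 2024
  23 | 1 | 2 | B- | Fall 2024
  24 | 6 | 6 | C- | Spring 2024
SELECT id, grade FROM enrollments WHERE grade <> 'C'

Execution result:
id | grade
1 | B+
2 | A
3 | B+
4 | F
5 | B
6 | B
9 | C-
10 | A
11 | A-
12 | A
13 | F
14 | A-
15 | A
16 | A
17 | A-
18 | B
19 | A
20 | A
21 | B-
22 | B-
23 | B-
24 | C-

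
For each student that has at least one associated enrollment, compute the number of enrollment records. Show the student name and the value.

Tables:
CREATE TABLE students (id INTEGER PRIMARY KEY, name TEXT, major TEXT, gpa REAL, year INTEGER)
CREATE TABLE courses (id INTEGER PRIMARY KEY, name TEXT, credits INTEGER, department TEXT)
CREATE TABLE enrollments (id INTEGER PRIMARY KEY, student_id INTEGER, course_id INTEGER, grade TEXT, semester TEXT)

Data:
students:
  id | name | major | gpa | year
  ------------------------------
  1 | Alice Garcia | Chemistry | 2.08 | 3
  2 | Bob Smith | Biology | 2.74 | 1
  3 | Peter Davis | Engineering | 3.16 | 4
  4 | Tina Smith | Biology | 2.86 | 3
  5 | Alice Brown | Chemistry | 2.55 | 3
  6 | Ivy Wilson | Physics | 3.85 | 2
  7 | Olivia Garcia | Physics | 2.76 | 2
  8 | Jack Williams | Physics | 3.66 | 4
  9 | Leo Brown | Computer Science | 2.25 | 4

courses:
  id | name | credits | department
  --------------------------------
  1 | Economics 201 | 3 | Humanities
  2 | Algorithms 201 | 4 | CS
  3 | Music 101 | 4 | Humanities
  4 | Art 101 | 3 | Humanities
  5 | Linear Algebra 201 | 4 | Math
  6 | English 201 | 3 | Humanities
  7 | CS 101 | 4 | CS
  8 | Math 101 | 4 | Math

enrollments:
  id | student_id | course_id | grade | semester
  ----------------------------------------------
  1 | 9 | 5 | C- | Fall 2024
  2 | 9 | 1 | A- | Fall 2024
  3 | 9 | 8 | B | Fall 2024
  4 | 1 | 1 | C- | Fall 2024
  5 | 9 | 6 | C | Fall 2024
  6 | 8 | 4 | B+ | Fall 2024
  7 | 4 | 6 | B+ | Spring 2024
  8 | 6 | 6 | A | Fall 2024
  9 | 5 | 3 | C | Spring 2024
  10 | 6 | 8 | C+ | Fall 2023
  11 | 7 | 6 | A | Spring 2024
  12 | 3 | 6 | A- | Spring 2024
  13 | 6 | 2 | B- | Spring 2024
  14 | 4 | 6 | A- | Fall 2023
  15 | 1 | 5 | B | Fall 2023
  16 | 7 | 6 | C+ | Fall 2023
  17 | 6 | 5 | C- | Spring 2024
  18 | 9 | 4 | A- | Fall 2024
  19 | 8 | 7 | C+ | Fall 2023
SELECT p.name, COUNT(*) AS n FROM enrollments c JOIN students p ON c.student_id = p.id GROUP BY p.id, p.name

Execution result:
name | n
Alice Garcia | 2
Peter Davis | 1
Tina Smith | 2
Alice Brown | 1
Ivy Wilson | 4
Olivia Garcia | 2
Jack Williams | 2
Leo Brown | 5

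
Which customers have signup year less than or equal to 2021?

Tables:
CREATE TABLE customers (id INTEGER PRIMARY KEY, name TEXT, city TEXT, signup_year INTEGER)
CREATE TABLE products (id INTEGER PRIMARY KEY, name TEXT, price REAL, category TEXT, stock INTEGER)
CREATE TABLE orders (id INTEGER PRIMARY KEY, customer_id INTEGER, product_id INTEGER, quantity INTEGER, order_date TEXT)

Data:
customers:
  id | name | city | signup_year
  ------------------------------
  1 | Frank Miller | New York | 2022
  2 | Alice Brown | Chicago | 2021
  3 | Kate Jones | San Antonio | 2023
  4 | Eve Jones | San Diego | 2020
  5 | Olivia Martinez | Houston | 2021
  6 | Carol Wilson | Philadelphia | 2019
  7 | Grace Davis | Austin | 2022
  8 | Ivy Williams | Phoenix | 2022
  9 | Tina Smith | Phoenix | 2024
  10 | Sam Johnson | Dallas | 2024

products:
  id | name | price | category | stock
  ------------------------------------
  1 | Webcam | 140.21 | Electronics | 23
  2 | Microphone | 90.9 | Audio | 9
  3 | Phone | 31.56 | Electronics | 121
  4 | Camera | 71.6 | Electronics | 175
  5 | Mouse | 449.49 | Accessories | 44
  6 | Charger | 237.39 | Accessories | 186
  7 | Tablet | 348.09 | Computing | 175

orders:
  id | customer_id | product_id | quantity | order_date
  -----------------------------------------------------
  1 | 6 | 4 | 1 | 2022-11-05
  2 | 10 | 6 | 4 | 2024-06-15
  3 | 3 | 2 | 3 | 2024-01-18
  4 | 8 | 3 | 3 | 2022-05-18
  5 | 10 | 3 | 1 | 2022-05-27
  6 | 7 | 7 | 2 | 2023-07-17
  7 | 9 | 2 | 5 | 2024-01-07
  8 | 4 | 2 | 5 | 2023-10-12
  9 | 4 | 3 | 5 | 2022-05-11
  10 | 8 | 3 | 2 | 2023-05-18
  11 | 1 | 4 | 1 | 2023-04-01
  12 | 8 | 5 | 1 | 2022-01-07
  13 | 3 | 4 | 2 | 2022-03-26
SELECT name, signup_year FROM customers WHERE signup_year <= 2021

Execution result:
name | signup_year
Alice Brown | 2021
Eve Jones | 2020
Olivia Martinez | 2021
Carol Wilson | 2019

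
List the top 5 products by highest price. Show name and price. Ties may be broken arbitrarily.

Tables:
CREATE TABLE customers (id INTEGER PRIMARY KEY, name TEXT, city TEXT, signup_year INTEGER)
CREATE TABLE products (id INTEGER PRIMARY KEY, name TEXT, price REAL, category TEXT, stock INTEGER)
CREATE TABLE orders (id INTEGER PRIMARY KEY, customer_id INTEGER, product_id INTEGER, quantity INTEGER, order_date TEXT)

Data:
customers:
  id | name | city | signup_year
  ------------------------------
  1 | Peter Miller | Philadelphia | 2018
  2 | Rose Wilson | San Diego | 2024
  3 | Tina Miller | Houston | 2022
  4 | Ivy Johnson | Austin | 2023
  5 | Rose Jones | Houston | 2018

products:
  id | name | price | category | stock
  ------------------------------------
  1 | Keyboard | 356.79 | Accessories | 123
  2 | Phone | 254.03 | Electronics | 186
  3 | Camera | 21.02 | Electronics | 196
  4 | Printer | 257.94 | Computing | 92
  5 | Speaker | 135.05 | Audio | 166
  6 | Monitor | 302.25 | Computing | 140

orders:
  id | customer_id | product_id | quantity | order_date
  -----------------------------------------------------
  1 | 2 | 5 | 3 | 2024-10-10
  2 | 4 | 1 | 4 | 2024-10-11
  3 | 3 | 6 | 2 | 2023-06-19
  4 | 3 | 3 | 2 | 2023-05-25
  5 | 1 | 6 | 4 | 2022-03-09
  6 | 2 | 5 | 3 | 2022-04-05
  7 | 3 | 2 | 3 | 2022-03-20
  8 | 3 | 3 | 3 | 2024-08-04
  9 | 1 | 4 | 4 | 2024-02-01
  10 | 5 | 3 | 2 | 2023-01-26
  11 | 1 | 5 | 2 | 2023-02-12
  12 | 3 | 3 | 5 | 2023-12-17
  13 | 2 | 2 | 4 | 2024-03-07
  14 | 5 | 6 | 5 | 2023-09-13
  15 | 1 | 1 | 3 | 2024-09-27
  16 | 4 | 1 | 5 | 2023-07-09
SELECT name, price FROM products ORDER BY price DESC LIMIT 5

Execution result:
name | price
Keyboard | 356.79
Monitor | 302.25
Printer | 257.94
Phone | 254.03
Speaker | 135.05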